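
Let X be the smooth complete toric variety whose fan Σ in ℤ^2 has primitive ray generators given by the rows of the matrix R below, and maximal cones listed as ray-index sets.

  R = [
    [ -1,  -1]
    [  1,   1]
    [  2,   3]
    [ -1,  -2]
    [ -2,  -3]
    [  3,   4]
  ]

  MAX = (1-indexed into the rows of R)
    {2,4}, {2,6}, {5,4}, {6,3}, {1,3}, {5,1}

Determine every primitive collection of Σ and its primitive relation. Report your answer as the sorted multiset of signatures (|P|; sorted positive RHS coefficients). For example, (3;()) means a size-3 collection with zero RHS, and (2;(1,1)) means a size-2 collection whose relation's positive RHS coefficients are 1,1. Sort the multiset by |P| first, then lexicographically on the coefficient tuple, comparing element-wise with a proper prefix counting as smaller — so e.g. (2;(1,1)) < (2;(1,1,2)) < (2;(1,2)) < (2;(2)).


|primitive collections| = 9. Relations:

  P={1,2}:  v_{1} + v_{2} = 0 — sig = (2;())
  P={3,5}:  v_{3} + v_{5} = 0 — sig = (2;())
  P={1,4}:  v_{1} + v_{4} = v_{5} — sig = (2;(1))
  P={1,6}:  v_{1} + v_{6} = v_{3} — sig = (2;(1))
  P={2,3}:  v_{2} + v_{3} = v_{6} — sig = (2;(1))
  P={2,5}:  v_{2} + v_{5} = v_{4} — sig = (2;(1))
  P={3,4}:  v_{3} + v_{4} = v_{2} — sig = (2;(1))
  P={5,6}:  v_{5} + v_{6} = v_{2} — sig = (2;(1))
  P={4,6}:  v_{4} + v_{6} = 2·v_{2} — sig = (2;(2))

Sorted signature multiset PRS(X):
{ (2;()) ×2,  (2;(1)) ×6,  (2;(2)) }


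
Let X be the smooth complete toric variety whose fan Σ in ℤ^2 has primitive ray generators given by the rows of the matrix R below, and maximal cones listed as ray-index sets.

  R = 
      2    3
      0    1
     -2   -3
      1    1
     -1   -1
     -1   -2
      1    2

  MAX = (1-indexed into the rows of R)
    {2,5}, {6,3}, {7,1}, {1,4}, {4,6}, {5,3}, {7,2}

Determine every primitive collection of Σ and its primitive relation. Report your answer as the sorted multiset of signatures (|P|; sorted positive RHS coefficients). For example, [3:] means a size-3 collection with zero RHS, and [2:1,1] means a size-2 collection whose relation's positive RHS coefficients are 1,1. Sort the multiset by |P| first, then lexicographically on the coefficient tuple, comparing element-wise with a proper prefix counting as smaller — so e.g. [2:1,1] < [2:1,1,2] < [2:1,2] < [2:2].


Σ has 14 primitive collections:

  {1,3}:  v_{1} + v_{3} = 0 — sig = [2:]
  {4,5}:  v_{4} + v_{5} = 0 — sig = [2:]
  {6,7}:  v_{6} + v_{7} = 0 — sig = [2:]
  {1,5}:  v_{1} + v_{5} = v_{7} — sig = [2:1]
  {1,6}:  v_{1} + v_{6} = v_{4} — sig = [2:1]
  {2,4}:  v_{2} + v_{4} = v_{7} — sig = [2:1]
  {2,6}:  v_{2} + v_{6} = v_{5} — sig = [2:1]
  {3,4}:  v_{3} + v_{4} = v_{6} — sig = [2:1]
  {3,7}:  v_{3} + v_{7} = v_{5} — sig = [2:1]
  {4,7}:  v_{4} + v_{7} = v_{1} — sig = [2:1]
  {5,6}:  v_{5} + v_{6} = v_{3} — sig = [2:1]
  {5,7}:  v_{5} + v_{7} = v_{2} — sig = [2:1]
  {1,2}:  v_{1} + v_{2} = 2·v_{7} — sig = [2:2]
  {2,3}:  v_{2} + v_{3} = 2·v_{5} — sig = [2:2]

Sorted signature multiset PRS(X):
[[2:], [2:], [2:], [2:1], [2:1], [2:1], [2:1], [2:1], [2:1], [2:1], [2:1], [2:1], [2:2], [2:2]]


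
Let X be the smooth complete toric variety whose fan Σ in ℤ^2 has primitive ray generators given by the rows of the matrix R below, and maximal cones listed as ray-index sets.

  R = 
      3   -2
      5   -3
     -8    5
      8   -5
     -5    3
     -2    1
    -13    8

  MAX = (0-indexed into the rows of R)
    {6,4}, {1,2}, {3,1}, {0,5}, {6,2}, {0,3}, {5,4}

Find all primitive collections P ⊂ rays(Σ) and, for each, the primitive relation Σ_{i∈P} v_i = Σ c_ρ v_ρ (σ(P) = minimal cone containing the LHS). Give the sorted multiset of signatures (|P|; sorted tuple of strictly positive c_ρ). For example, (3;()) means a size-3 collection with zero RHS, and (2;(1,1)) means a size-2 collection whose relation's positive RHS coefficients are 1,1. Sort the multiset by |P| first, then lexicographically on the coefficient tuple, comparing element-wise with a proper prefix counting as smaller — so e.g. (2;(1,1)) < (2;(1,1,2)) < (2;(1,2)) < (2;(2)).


Δ(Σ) — 7 vertices, 14 min non-faces:

  P = {1,4}:  v_{1} + v_{4} = 0  →  sig = (2;())
  P = {2,3}:  v_{2} + v_{3} = 0  →  sig = (2;())
  P = {0,1}:  v_{0} + v_{1} = v_{3}  →  sig = (2;(1))
  P = {0,2}:  v_{0} + v_{2} = v_{4}  →  sig = (2;(1))
  P = {0,4}:  v_{0} + v_{4} = v_{5}  →  sig = (2;(1))
  P = {1,5}:  v_{1} + v_{5} = v_{0}  →  sig = (2;(1))
  P = {1,6}:  v_{1} + v_{6} = v_{2}  →  sig = (2;(1))
  P = {2,4}:  v_{2} + v_{4} = v_{6}  →  sig = (2;(1))
  P = {3,4}:  v_{3} + v_{4} = v_{0}  →  sig = (2;(1))
  P = {3,6}:  v_{3} + v_{6} = v_{4}  →  sig = (2;(1))
  P = {0,6}:  v_{0} + v_{6} = 2·v_{4}  →  sig = (2;(2))
  P = {2,5}:  v_{2} + v_{5} = 2·v_{4}  →  sig = (2;(2))
  P = {3,5}:  v_{3} + v_{5} = 2·v_{0}  →  sig = (2;(2))
  P = {5,6}:  v_{5} + v_{6} = 3·v_{4}  →  sig = (2;(3))

Hence PRS(X_Σ) =
[(2;()), (2;()), (2;(1)), (2;(1)), (2;(1)), (2;(1)), (2;(1)), (2;(1)), (2;(1)), (2;(1)), (2;(2)), (2;(2)), (2;(2)), (2;(3))]


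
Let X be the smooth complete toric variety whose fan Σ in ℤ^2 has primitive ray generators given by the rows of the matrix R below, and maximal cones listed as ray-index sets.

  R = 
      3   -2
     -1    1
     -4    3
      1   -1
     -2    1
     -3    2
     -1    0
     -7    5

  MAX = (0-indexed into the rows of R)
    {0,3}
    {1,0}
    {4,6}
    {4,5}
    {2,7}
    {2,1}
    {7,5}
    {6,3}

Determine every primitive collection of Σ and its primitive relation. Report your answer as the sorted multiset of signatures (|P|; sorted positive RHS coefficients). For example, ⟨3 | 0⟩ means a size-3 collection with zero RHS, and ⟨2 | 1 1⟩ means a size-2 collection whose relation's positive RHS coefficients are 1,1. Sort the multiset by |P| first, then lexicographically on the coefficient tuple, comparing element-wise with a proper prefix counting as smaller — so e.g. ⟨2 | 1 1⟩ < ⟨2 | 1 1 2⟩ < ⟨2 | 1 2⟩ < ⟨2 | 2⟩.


Δ(Σ) — 8 vertices, 20 min non-faces:

  {0,5}:  v_{0} + v_{5} = 0  ⇒ sig = ⟨2 | 0⟩
  {1,3}:  v_{1} + v_{3} = 0  ⇒ sig = ⟨2 | 0⟩
  {0,2}:  v_{0} + v_{2} = v_{1}  ⇒ sig = ⟨2 | 1⟩
  {0,4}:  v_{0} + v_{4} = v_{3}  ⇒ sig = ⟨2 | 1⟩
  {0,7}:  v_{0} + v_{7} = v_{2}  ⇒ sig = ⟨2 | 1⟩
  {1,4}:  v_{1} + v_{4} = v_{5}  ⇒ sig = ⟨2 | 1⟩
  {1,5}:  v_{1} + v_{5} = v_{2}  ⇒ sig = ⟨2 | 1⟩
  {1,6}:  v_{1} + v_{6} = v_{4}  ⇒ sig = ⟨2 | 1⟩
  {2,3}:  v_{2} + v_{3} = v_{5}  ⇒ sig = ⟨2 | 1⟩
  {2,5}:  v_{2} + v_{5} = v_{7}  ⇒ sig = ⟨2 | 1⟩
  {3,4}:  v_{3} + v_{4} = v_{6}  ⇒ sig = ⟨2 | 1⟩
  {3,5}:  v_{3} + v_{5} = v_{4}  ⇒ sig = ⟨2 | 1⟩
  {2,6}:  v_{2} + v_{6} = v_{4} + v_{5}  ⇒ sig = ⟨2 | 1 1⟩
  {6,7}:  v_{6} + v_{7} = v_{4} + 2·v_{5}  ⇒ sig = ⟨2 | 1 2⟩
  {0,6}:  v_{0} + v_{6} = 2·v_{3}  ⇒ sig = ⟨2 | 2⟩
  {1,7}:  v_{1} + v_{7} = 2·v_{2}  ⇒ sig = ⟨2 | 2⟩
  {2,4}:  v_{2} + v_{4} = 2·v_{5}  ⇒ sig = ⟨2 | 2⟩
  {3,7}:  v_{3} + v_{7} = 2·v_{5}  ⇒ sig = ⟨2 | 2⟩
  {5,6}:  v_{5} + v_{6} = 2·v_{4}  ⇒ sig = ⟨2 | 2⟩
  {4,7}:  v_{4} + v_{7} = 3·v_{5}  ⇒ sig = ⟨2 | 3⟩

Signatures (|P|; sorted positive RHS coefficients), sorted:
    |P|=2: 20 collections, coeffs (), (), (1), (1), (1), (1), (1), (1), (1), (1), (1), (1), (1,1), (1,2), (2), (2), (2), (2), (2), (3)


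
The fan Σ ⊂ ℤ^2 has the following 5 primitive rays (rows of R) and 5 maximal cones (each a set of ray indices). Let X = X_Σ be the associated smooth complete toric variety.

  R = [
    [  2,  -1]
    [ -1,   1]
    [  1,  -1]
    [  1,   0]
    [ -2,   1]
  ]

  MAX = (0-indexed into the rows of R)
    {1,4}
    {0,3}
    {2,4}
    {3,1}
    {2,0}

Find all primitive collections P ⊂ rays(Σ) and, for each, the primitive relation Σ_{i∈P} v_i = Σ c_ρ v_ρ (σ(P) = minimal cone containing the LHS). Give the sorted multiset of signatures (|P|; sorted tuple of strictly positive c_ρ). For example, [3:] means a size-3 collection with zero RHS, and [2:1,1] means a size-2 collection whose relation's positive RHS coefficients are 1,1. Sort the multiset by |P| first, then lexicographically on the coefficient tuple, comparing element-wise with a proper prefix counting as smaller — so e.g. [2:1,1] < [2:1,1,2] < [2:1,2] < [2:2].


Minimal non-faces — 5 found among 5 rays, 5 max cones:

  {0,4}:  v_{0} + v_{4} = 0  ⇒ sig = [2:]
  {1,2}:  v_{1} + v_{2} = 0  ⇒ sig = [2:]
  {0,1}:  v_{0} + v_{1} = v_{3}  ⇒ sig = [2:1]
  {2,3}:  v_{2} + v_{3} = v_{0}  ⇒ sig = [2:1]
  {3,4}:  v_{3} + v_{4} = v_{1}  ⇒ sig = [2:1]

Sorted signature multiset PRS(X):
{ [2:] ×2,  [2:1] ×3 }


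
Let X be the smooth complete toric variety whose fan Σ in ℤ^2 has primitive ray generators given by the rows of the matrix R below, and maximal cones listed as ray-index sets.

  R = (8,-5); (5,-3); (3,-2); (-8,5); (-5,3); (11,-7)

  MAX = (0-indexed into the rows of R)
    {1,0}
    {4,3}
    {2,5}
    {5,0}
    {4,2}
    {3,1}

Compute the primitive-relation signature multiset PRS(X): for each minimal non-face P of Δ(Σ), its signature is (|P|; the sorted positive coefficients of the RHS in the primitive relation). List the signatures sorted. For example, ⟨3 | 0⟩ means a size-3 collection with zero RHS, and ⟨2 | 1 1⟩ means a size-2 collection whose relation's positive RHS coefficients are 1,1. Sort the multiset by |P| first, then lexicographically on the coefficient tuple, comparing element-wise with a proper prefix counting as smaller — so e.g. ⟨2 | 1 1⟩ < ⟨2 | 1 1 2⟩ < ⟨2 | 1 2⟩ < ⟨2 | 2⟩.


|primitive collections| = 9. Relations:

  P = {0,3}:  v_{0} + v_{3} = 0 — sig = ⟨2 | 0⟩
  P = {1,4}:  v_{1} + v_{4} = 0 — sig = ⟨2 | 0⟩
  P = {0,2}:  v_{0} + v_{2} = v_{5} — sig = ⟨2 | 1⟩
  P = {0,4}:  v_{0} + v_{4} = v_{2} — sig = ⟨2 | 1⟩
  P = {1,2}:  v_{1} + v_{2} = v_{0} — sig = ⟨2 | 1⟩
  P = {2,3}:  v_{2} + v_{3} = v_{4} — sig = ⟨2 | 1⟩
  P = {3,5}:  v_{3} + v_{5} = v_{2} — sig = ⟨2 | 1⟩
  P = {1,5}:  v_{1} + v_{5} = 2·v_{0} — sig = ⟨2 | 2⟩
  P = {4,5}:  v_{4} + v_{5} = 2·v_{2} — sig = ⟨2 | 2⟩

so the primitive-relation signature multiset is
{ ⟨2 | 0⟩ ×2,  ⟨2 | 1⟩ ×5,  ⟨2 | 2⟩ ×2 }


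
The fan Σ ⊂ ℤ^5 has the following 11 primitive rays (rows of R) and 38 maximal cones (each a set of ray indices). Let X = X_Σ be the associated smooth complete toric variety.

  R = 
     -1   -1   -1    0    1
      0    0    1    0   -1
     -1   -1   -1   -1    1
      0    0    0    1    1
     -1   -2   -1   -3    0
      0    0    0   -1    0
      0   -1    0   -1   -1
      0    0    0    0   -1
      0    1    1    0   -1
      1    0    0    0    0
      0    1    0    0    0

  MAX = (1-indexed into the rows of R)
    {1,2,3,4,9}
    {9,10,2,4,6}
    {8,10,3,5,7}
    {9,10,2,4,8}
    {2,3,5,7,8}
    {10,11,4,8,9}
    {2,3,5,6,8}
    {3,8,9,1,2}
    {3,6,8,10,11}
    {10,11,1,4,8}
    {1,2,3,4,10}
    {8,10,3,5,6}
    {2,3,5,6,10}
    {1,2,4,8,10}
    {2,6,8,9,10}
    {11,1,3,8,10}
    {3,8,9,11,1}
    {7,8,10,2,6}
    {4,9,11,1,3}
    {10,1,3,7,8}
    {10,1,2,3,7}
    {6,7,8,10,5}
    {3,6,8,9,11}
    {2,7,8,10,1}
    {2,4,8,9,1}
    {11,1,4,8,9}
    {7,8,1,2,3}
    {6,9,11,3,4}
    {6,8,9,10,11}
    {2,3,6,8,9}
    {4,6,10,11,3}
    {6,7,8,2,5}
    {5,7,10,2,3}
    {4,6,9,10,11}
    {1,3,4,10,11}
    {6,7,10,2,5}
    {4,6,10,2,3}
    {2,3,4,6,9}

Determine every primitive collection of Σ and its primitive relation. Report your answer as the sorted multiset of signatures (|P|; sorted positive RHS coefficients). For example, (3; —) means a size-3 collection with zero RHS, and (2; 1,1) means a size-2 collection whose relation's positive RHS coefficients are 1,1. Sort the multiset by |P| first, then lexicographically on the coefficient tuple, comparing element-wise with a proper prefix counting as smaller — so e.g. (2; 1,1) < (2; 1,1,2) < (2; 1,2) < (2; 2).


|primitive collections| = 16. Relations:

  P = {1,6}:  v_{1} + v_{6} = v_{3} ; sig = (2; 1)
  P = {2,11}:  v_{2} + v_{11} = v_{9} ; sig = (2; 1)
  P = {7,11}:  v_{7} + v_{11} = v_{6} + v_{8} ; sig = (2; 1,1)
  P = {4,7}:  v_{4} + v_{7} = v_{1} + v_{2} + v_{10} ; sig = (2; 1,1,1)
  P = {7,9}:  v_{7} + v_{9} = v_{2} + v_{6} + v_{8} ; sig = (2; 1,1,1)
  P = {5,9}:  v_{5} + v_{9} = v_{2} + v_{3} + 2·v_{6} + v_{8} ; sig = (2; 1,1,1,2)
  P = {4,5}:  v_{4} + v_{5} = v_{2} + 2·v_{3} + v_{10} ; sig = (2; 1,1,2)
  P = {5,11}:  v_{5} + v_{11} = v_{3} + 2·v_{6} + v_{8} ; sig = (2; 1,1,2)
  P = {1,5}:  v_{1} + v_{5} = 2·v_{3} + v_{7} ; sig = (2; 1,2)
  P = {1,9,10}:  v_{1} + v_{9} + v_{10} = 0 ; sig = (3; —)
  P = {4,6,8}:  v_{4} + v_{6} + v_{8} = 0 ; sig = (3; —)
  P = {3,4,8}:  v_{3} + v_{4} + v_{8} = v_{1} ; sig = (3; 1)
  P = {3,6,7}:  v_{3} + v_{6} + v_{7} = v_{5} ; sig = (3; 1)
  P = {3,9,10}:  v_{3} + v_{9} + v_{10} = v_{6} ; sig = (3; 1)
  P = {2,3,8,10}:  v_{2} + v_{3} + v_{8} + v_{10} = v_{7} ; sig = (4; 1)
  P = {2,5,8,10}:  v_{2} + v_{5} + v_{8} + v_{10} = v_{6} + 2·v_{7} ; sig = (4; 1,2)

Signatures (|P|; sorted positive RHS coefficients), sorted:
[(2; 1), (2; 1), (2; 1,1), (2; 1,1,1), (2; 1,1,1), (2; 1,1,1,2), (2; 1,1,2), (2; 1,1,2), (2; 1,2), (3; —), (3; —), (3; 1), (3; 1), (3; 1), (4; 1), (4; 1,2)]


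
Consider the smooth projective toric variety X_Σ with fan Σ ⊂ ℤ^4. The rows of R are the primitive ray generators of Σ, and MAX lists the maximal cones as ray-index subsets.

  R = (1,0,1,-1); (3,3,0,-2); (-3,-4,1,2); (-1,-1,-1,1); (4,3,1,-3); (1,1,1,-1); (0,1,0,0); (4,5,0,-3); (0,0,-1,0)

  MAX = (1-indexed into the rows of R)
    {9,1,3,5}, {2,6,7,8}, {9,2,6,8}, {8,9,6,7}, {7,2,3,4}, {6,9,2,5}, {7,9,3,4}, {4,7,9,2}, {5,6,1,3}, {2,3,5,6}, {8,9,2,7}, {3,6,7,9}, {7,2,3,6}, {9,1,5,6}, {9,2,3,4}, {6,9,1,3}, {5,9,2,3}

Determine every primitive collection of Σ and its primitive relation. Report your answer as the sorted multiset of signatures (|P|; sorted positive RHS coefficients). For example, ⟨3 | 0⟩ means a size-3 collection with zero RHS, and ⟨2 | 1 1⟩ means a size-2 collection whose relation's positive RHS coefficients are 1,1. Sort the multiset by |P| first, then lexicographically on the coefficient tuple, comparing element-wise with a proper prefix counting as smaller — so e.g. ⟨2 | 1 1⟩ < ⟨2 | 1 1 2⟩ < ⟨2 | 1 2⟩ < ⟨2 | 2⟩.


14 minimal non-faces of Δ(Σ) (on 9 rays):

  P={4,6}:  v_{4} + v_{6} = 0  so sig = ⟨2 | 0⟩
  P={1,2}:  v_{1} + v_{2} = v_{5}  so sig = ⟨2 | 1⟩
  P={1,7}:  v_{1} + v_{7} = v_{6}  so sig = ⟨2 | 1⟩
  P={3,8}:  v_{3} + v_{8} = v_{6}  so sig = ⟨2 | 1⟩
  P={5,7}:  v_{5} + v_{7} = v_{2} + v_{6}  so sig = ⟨2 | 1 1⟩
  P={1,4}:  v_{1} + v_{4} = v_{2} + v_{3} + v_{9}  so sig = ⟨2 | 1 1 1⟩
  P={4,8}:  v_{4} + v_{8} = v_{2} + v_{7} + v_{9}  so sig = ⟨2 | 1 1 1⟩
  P={1,8}:  v_{1} + v_{8} = v_{2} + 2·v_{6} + v_{9}  so sig = ⟨2 | 1 1 2⟩
  P={4,5}:  v_{4} + v_{5} = 2·v_{2} + v_{3} + v_{9}  so sig = ⟨2 | 1 1 2⟩
  P={5,8}:  v_{5} + v_{8} = 2·v_{2} + 2·v_{6} + v_{9}  so sig = ⟨2 | 1 2 2⟩
  P={2,3,7,9}:  v_{2} + v_{3} + v_{7} + v_{9} = 0  so sig = ⟨4 | 0⟩
  P={2,3,6,9}:  v_{2} + v_{3} + v_{6} + v_{9} = v_{1}  so sig = ⟨4 | 1⟩
  P={2,6,7,9}:  v_{2} + v_{6} + v_{7} + v_{9} = v_{8}  so sig = ⟨4 | 1⟩
  P={3,5,6,9}:  v_{3} + v_{5} + v_{6} + v_{9} = 2·v_{1}  so sig = ⟨4 | 2⟩

Sorted signature multiset PRS(X):
{ ⟨2 | 0⟩,  ⟨2 | 1⟩ ×3,  ⟨2 | 1 1⟩,  ⟨2 | 1 1 1⟩ ×2,  ⟨2 | 1 1 2⟩ ×2,  ⟨2 | 1 2 2⟩,  ⟨4 | 0⟩,  ⟨4 | 1⟩ ×2,  ⟨4 | 2⟩ }


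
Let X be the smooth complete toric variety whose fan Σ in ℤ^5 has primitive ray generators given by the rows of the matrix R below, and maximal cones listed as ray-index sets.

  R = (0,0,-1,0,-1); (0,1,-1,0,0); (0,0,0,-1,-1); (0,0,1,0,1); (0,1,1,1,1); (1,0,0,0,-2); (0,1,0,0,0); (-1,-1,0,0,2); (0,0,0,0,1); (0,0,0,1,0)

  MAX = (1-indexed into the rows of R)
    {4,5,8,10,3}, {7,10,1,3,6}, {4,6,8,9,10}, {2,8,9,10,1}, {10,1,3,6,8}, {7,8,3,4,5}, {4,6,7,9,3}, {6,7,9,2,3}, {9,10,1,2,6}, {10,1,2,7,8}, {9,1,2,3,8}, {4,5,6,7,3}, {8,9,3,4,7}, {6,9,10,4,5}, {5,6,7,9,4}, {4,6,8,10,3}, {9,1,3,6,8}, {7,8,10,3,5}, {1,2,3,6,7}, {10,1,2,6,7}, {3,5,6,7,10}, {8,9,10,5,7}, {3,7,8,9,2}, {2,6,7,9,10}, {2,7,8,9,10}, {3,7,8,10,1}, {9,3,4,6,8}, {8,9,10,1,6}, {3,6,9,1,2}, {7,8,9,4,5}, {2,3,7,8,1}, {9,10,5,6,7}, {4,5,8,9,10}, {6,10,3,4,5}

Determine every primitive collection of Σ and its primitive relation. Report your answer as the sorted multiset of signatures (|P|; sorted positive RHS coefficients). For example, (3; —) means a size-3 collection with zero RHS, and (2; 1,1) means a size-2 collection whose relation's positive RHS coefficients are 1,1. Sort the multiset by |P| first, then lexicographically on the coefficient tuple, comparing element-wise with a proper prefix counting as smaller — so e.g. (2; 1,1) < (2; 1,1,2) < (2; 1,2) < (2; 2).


Primitive collections (12):

  P = {1,4}:  v_{1} + v_{4} = 0  ⟹  sig = (2; —)
  P = {1,5}:  v_{1} + v_{5} = v_{7} + v_{10}  ⟹  sig = (2; 1,1)
  P = {2,4}:  v_{2} + v_{4} = v_{7} + v_{9}  ⟹  sig = (2; 1,1)
  P = {2,5}:  v_{2} + v_{5} = 2·v_{7} + v_{9} + v_{10}  ⟹  sig = (2; 1,1,2)
  P = {3,9,10}:  v_{3} + v_{9} + v_{10} = 0  ⟹  sig = (3; —)
  P = {6,7,8}:  v_{6} + v_{7} + v_{8} = 0  ⟹  sig = (3; —)
  P = {1,7,9}:  v_{1} + v_{7} + v_{9} = v_{2}  ⟹  sig = (3; 1)
  P = {4,7,10}:  v_{4} + v_{7} + v_{10} = v_{5}  ⟹  sig = (3; 1)
  P = {2,3,10}:  v_{2} + v_{3} + v_{10} = v_{1} + v_{7}  ⟹  sig = (3; 1,1)
  P = {2,6,8}:  v_{2} + v_{6} + v_{8} = v_{1} + v_{9}  ⟹  sig = (3; 1,1)
  P = {3,5,9}:  v_{3} + v_{5} + v_{9} = v_{4} + v_{7}  ⟹  sig = (3; 1,1)
  P = {5,6,8}:  v_{5} + v_{6} + v_{8} = v_{4} + v_{10}  ⟹  sig = (3; 1,1)

Signatures (|P|; sorted positive RHS coefficients), sorted:
[(2; —), (2; 1,1), (2; 1,1), (2; 1,1,2), (3; —), (3; —), (3; 1), (3; 1), (3; 1,1), (3; 1,1), (3; 1,1), (3; 1,1)]


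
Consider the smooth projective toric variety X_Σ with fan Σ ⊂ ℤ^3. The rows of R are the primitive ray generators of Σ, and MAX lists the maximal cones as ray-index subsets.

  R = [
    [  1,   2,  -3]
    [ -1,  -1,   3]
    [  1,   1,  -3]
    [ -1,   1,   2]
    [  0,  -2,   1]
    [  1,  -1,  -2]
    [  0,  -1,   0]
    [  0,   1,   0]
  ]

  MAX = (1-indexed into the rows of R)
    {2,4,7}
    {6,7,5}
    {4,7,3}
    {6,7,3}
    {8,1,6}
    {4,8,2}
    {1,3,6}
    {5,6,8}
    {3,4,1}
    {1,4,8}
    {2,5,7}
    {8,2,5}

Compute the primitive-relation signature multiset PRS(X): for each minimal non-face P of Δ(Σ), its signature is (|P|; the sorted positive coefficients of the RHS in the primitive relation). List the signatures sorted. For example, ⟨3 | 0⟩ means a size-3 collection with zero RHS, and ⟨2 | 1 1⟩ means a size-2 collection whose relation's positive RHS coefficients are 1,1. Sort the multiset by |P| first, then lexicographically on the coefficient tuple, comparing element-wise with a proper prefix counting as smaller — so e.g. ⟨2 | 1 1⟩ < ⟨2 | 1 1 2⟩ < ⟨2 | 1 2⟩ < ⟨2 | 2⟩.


The 10 primitive collections of Σ (r=8, n=3):

  P = {2,3}:  v_{2} + v_{3} = 0  so sig = ⟨2 | 0⟩
  P = {4,6}:  v_{4} + v_{6} = 0  so sig = ⟨2 | 0⟩
  P = {7,8}:  v_{7} + v_{8} = 0  so sig = ⟨2 | 0⟩
  P = {1,2}:  v_{1} + v_{2} = v_{8}  so sig = ⟨2 | 1⟩
  P = {1,7}:  v_{1} + v_{7} = v_{3}  so sig = ⟨2 | 1⟩
  P = {2,6}:  v_{2} + v_{6} = v_{5}  so sig = ⟨2 | 1⟩
  P = {3,5}:  v_{3} + v_{5} = v_{6}  so sig = ⟨2 | 1⟩
  P = {3,8}:  v_{3} + v_{8} = v_{1}  so sig = ⟨2 | 1⟩
  P = {4,5}:  v_{4} + v_{5} = v_{2}  so sig = ⟨2 | 1⟩
  P = {1,5}:  v_{1} + v_{5} = v_{6} + v_{8}  so sig = ⟨2 | 1 1⟩

so the primitive-relation signature multiset is
    |P|=2: 10 collections, coeffs (), (), (), (1), (1), (1), (1), (1), (1), (1,1)


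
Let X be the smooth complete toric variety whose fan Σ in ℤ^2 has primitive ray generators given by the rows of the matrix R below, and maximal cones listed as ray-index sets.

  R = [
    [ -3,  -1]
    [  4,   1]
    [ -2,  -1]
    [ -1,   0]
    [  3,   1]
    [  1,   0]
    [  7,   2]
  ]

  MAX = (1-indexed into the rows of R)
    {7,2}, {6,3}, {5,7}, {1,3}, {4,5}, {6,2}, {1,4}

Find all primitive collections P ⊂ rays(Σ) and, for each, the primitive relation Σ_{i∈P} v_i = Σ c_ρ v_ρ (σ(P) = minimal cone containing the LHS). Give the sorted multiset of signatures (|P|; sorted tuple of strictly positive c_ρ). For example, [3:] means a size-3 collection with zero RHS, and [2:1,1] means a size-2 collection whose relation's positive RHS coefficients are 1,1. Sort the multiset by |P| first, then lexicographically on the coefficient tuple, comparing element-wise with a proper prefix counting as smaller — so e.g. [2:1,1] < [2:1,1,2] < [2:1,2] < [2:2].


Primitive collections (14):

  • {1,5}:  v_{1} + v_{5} = 0  so sig = [2:]
  • {4,6}:  v_{4} + v_{6} = 0  so sig = [2:]
  • {1,2}:  v_{1} + v_{2} = v_{6}  so sig = [2:1]
  • {1,6}:  v_{1} + v_{6} = v_{3}  so sig = [2:1]
  • {1,7}:  v_{1} + v_{7} = v_{2}  so sig = [2:1]
  • {2,4}:  v_{2} + v_{4} = v_{5}  so sig = [2:1]
  • {2,5}:  v_{2} + v_{5} = v_{7}  so sig = [2:1]
  • {3,4}:  v_{3} + v_{4} = v_{1}  so sig = [2:1]
  • {3,5}:  v_{3} + v_{5} = v_{6}  so sig = [2:1]
  • {5,6}:  v_{5} + v_{6} = v_{2}  so sig = [2:1]
  • {3,7}:  v_{3} + v_{7} = v_{2} + v_{6}  so sig = [2:1,1]
  • {2,3}:  v_{2} + v_{3} = 2·v_{6}  so sig = [2:2]
  • {4,7}:  v_{4} + v_{7} = 2·v_{5}  so sig = [2:2]
  • {6,7}:  v_{6} + v_{7} = 2·v_{2}  so sig = [2:2]

Signatures (|P|; sorted positive RHS coefficients), sorted:
    |P|=2: 14 collections, coeffs (), (), (1), (1), (1), (1), (1), (1), (1), (1), (1,1), (2), (2), (2)


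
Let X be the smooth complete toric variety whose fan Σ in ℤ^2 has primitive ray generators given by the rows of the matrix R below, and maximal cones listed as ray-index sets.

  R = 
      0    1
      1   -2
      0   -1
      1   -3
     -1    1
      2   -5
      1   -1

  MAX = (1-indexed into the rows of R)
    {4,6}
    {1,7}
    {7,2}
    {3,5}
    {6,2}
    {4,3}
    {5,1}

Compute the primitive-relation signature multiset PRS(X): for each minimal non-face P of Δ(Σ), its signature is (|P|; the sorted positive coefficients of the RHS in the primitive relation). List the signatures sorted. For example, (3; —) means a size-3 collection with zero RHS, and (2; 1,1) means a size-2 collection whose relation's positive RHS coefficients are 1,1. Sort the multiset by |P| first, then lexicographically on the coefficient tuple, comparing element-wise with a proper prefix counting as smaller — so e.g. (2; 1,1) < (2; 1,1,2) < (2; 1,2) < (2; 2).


The 14 primitive collections of Σ (r=7, n=2):

  P = {1,3}:  v_{1} + v_{3} = 0 — sig = (2; —)
  P = {5,7}:  v_{5} + v_{7} = 0 — sig = (2; —)
  P = {1,2}:  v_{1} + v_{2} = v_{7} — sig = (2; 1)
  P = {1,4}:  v_{1} + v_{4} = v_{2} — sig = (2; 1)
  P = {2,3}:  v_{2} + v_{3} = v_{4} — sig = (2; 1)
  P = {2,4}:  v_{2} + v_{4} = v_{6} — sig = (2; 1)
  P = {2,5}:  v_{2} + v_{5} = v_{3} — sig = (2; 1)
  P = {3,7}:  v_{3} + v_{7} = v_{2} — sig = (2; 1)
  P = {5,6}:  v_{5} + v_{6} = v_{3} + v_{4} — sig = (2; 1,1)
  P = {1,6}:  v_{1} + v_{6} = 2·v_{2} — sig = (2; 2)
  P = {3,6}:  v_{3} + v_{6} = 2·v_{4} — sig = (2; 2)
  P = {4,5}:  v_{4} + v_{5} = 2·v_{3} — sig = (2; 2)
  P = {4,7}:  v_{4} + v_{7} = 2·v_{2} — sig = (2; 2)
  P = {6,7}:  v_{6} + v_{7} = 3·v_{2} — sig = (2; 3)

so the primitive-relation signature multiset is
    (2; —)
    (2; —)
    (2; 1)
    (2; 1)
    (2; 1)
    (2; 1)
    (2; 1)
    (2; 1)
    (2; 1,1)
    (2; 2)
    (2; 2)
    (2; 2)
    (2; 2)
    (2; 3)


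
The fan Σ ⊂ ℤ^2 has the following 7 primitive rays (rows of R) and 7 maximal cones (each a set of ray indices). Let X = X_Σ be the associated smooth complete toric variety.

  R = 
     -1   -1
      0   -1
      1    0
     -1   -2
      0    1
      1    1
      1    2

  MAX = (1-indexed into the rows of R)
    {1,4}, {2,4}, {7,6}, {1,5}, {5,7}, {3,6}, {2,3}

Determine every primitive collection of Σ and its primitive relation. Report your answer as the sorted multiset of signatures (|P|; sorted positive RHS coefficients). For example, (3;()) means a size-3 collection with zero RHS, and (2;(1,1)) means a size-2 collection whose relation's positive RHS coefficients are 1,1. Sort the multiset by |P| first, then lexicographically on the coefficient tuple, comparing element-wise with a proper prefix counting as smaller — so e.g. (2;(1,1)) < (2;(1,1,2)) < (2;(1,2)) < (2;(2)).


Δ(Σ) — 7 vertices, 14 min non-faces:

  P = {1,6}:  v_{1} + v_{6} = 0  ⟹  sig = (2;())
  P = {2,5}:  v_{2} + v_{5} = 0  ⟹  sig = (2;())
  P = {4,7}:  v_{4} + v_{7} = 0  ⟹  sig = (2;())
  P = {1,2}:  v_{1} + v_{2} = v_{4}  ⟹  sig = (2;(1))
  P = {1,3}:  v_{1} + v_{3} = v_{2}  ⟹  sig = (2;(1))
  P = {1,7}:  v_{1} + v_{7} = v_{5}  ⟹  sig = (2;(1))
  P = {2,6}:  v_{2} + v_{6} = v_{3}  ⟹  sig = (2;(1))
  P = {2,7}:  v_{2} + v_{7} = v_{6}  ⟹  sig = (2;(1))
  P = {3,5}:  v_{3} + v_{5} = v_{6}  ⟹  sig = (2;(1))
  P = {4,5}:  v_{4} + v_{5} = v_{1}  ⟹  sig = (2;(1))
  P = {4,6}:  v_{4} + v_{6} = v_{2}  ⟹  sig = (2;(1))
  P = {5,6}:  v_{5} + v_{6} = v_{7}  ⟹  sig = (2;(1))
  P = {3,4}:  v_{3} + v_{4} = 2·v_{2}  ⟹  sig = (2;(2))
  P = {3,7}:  v_{3} + v_{7} = 2·v_{6}  ⟹  sig = (2;(2))

Signatures (|P|; sorted positive RHS coefficients), sorted:
    |P|=2: 14 collections, coeffs (), (), (), (1), (1), (1), (1), (1), (1), (1), (1), (1), (2), (2)


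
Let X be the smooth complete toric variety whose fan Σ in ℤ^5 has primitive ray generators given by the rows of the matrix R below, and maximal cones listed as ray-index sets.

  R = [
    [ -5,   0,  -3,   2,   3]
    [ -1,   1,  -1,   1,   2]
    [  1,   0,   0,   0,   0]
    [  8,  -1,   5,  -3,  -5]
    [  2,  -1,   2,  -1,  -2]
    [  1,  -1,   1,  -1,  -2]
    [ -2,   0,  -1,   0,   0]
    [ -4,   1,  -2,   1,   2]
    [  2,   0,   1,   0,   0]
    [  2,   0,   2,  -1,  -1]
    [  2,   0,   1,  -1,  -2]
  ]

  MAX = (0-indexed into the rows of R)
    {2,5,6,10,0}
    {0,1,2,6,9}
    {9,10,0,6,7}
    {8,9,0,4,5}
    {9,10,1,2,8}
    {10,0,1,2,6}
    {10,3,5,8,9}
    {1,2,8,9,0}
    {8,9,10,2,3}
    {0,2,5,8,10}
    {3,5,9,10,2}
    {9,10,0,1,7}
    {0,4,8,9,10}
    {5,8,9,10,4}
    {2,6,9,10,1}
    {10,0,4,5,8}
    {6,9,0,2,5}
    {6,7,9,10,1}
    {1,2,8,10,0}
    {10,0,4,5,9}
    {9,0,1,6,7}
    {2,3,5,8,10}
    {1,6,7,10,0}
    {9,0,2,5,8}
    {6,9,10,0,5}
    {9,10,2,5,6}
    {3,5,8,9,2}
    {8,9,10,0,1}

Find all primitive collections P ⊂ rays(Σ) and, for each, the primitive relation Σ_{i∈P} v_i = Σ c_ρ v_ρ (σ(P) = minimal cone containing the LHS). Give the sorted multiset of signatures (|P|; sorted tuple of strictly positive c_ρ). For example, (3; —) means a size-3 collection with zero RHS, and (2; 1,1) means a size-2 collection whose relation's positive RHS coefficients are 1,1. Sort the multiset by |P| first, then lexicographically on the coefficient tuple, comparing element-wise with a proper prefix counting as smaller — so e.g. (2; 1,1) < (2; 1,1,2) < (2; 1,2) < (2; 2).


Δ(Σ) — 11 vertices, 18 min non-faces:

  P={1,5}:  v_{1} + v_{5} = 0 — sig = (2; —)
  P={6,8}:  v_{6} + v_{8} = 0 — sig = (2; —)
  P={0,3}:  v_{0} + v_{3} = v_{5} + v_{8} — sig = (2; 1,1)
  P={2,4}:  v_{2} + v_{4} = v_{5} + v_{8} — sig = (2; 1,1)
  P={2,7}:  v_{2} + v_{7} = v_{1} + v_{6} — sig = (2; 1,1)
  P={3,7}:  v_{3} + v_{7} = v_{9} + v_{10} — sig = (2; 1,1)
  P={1,3}:  v_{1} + v_{3} = v_{2} + v_{8} + v_{9} + v_{10} — sig = (2; 1,1,1,1)
  P={1,4}:  v_{1} + v_{4} = v_{0} + v_{8} + v_{9} + v_{10} — sig = (2; 1,1,1,1)
  P={3,6}:  v_{3} + v_{6} = v_{2} + v_{5} + v_{9} + v_{10} — sig = (2; 1,1,1,1)
  P={4,6}:  v_{4} + v_{6} = v_{0} + v_{5} + v_{9} + v_{10} — sig = (2; 1,1,1,1)
  P={5,7}:  v_{5} + v_{7} = v_{0} + v_{6} + v_{9} + v_{10} — sig = (2; 1,1,1,1)
  P={7,8}:  v_{7} + v_{8} = v_{0} + v_{1} + v_{9} + v_{10} — sig = (2; 1,1,1,1)
  P={3,4}:  v_{3} + v_{4} = 2·v_{5} + 2·v_{8} + v_{9} + v_{10} — sig = (2; 1,1,2,2)
  P={4,7}:  v_{4} + v_{7} = 2·v_{0} + 2·v_{9} + 2·v_{10} — sig = (2; 2,2,2)
  P={0,2,9,10}:  v_{0} + v_{2} + v_{9} + v_{10} = 0 — sig = (4; —)
  P={0,1,6,9,10}:  v_{0} + v_{1} + v_{6} + v_{9} + v_{10} = v_{7} — sig = (5; 1)
  P={0,5,8,9,10}:  v_{0} + v_{5} + v_{8} + v_{9} + v_{10} = v_{4} — sig = (5; 1)
  P={2,5,8,9,10}:  v_{2} + v_{5} + v_{8} + v_{9} + v_{10} = v_{3} — sig = (5; 1)

so the primitive-relation signature multiset is
[(2; —), (2; —), (2; 1,1), (2; 1,1), (2; 1,1), (2; 1,1), (2; 1,1,1,1), (2; 1,1,1,1), (2; 1,1,1,1), (2; 1,1,1,1), (2; 1,1,1,1), (2; 1,1,1,1), (2; 1,1,2,2), (2; 2,2,2), (4; —), (5; 1), (5; 1), (5; 1)]


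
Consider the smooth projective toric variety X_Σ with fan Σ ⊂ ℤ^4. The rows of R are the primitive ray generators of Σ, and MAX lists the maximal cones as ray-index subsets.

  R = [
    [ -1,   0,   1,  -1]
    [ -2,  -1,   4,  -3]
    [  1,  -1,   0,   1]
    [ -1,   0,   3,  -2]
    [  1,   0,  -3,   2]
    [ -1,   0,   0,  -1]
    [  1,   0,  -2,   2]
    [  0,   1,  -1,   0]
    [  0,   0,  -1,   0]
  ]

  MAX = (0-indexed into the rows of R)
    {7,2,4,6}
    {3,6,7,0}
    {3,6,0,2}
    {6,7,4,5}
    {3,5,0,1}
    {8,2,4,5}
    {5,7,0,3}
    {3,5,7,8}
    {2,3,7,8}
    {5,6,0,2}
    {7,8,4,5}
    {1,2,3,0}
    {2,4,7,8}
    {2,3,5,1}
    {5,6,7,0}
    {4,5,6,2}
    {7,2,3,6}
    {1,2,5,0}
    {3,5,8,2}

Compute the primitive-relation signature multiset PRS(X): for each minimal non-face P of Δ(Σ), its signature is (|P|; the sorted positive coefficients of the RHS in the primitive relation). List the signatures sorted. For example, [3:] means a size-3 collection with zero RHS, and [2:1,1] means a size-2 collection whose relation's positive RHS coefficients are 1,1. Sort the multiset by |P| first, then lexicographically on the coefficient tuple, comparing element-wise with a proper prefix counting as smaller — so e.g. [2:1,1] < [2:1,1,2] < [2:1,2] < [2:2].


The 12 primitive collections of Σ (r=9, n=4):

  P={3,4}:  v_{3} + v_{4} = 0  ⟹  sig = [2:]
  P={0,8}:  v_{0} + v_{8} = v_{5}  ⟹  sig = [2:1]
  P={6,8}:  v_{6} + v_{8} = v_{4}  ⟹  sig = [2:1]
  P={0,4}:  v_{0} + v_{4} = v_{5} + v_{6}  ⟹  sig = [2:1,1]
  P={1,7}:  v_{1} + v_{7} = v_{3} + v_{5}  ⟹  sig = [2:1,1]
  P={1,4}:  v_{1} + v_{4} = v_{0} + v_{2} + v_{5}  ⟹  sig = [2:1,1,1]
  P={1,8}:  v_{1} + v_{8} = v_{2} + v_{3} + 2·v_{5}  ⟹  sig = [2:1,1,2]
  P={1,6}:  v_{1} + v_{6} = 2·v_{0} + v_{2}  ⟹  sig = [2:1,2]
  P={0,2,7}:  v_{0} + v_{2} + v_{7} = 0  ⟹  sig = [3:]
  P={2,5,7}:  v_{2} + v_{5} + v_{7} = v_{8}  ⟹  sig = [3:1]
  P={3,5,6}:  v_{3} + v_{5} + v_{6} = v_{0}  ⟹  sig = [3:1]
  P={0,2,3,5}:  v_{0} + v_{2} + v_{3} + v_{5} = v_{1}  ⟹  sig = [4:1]

so the primitive-relation signature multiset is
{ [2:],  [2:1] ×2,  [2:1,1] ×2,  [2:1,1,1],  [2:1,1,2],  [2:1,2],  [3:],  [3:1] ×2,  [4:1] }


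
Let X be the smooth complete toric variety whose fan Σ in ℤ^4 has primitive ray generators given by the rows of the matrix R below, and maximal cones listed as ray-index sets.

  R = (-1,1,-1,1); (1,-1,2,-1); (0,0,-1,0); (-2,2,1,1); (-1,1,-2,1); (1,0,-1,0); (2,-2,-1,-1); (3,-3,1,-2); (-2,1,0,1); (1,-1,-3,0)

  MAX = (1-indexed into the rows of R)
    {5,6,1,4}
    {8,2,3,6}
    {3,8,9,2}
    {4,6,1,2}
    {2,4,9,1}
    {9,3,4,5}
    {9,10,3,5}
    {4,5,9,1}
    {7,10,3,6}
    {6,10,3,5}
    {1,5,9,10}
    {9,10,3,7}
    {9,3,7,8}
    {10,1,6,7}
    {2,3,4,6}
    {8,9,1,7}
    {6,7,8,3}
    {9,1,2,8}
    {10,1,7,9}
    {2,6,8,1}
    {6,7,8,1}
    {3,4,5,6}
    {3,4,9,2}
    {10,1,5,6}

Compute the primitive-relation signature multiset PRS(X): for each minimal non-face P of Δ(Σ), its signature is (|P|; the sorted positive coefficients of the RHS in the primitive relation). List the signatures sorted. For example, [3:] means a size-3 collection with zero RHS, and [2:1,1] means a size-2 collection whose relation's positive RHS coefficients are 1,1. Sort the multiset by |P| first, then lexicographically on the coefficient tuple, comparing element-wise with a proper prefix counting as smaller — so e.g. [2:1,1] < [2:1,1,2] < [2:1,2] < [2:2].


11 collections generate NE(X_Σ); each relation:

  • {2,5}:  v_{2} + v_{5} = 0  ⟹  sig = [2:]
  • {4,7}:  v_{4} + v_{7} = 0  ⟹  sig = [2:]
  • {1,3}:  v_{1} + v_{3} = v_{5}  ⟹  sig = [2:1]
  • {2,7}:  v_{2} + v_{7} = v_{8}  ⟹  sig = [2:1]
  • {2,10}:  v_{2} + v_{10} = v_{7}  ⟹  sig = [2:1]
  • {4,8}:  v_{4} + v_{8} = v_{2}  ⟹  sig = [2:1]
  • {4,10}:  v_{4} + v_{10} = v_{5}  ⟹  sig = [2:1]
  • {5,7}:  v_{5} + v_{7} = v_{10}  ⟹  sig = [2:1]
  • {5,8}:  v_{5} + v_{8} = v_{7}  ⟹  sig = [2:1]
  • {6,9}:  v_{6} + v_{9} = v_{1}  ⟹  sig = [2:1]
  • {8,10}:  v_{8} + v_{10} = 2·v_{7}  ⟹  sig = [2:2]

Signatures (|P|; sorted positive RHS coefficients), sorted:
[[2:], [2:], [2:1], [2:1], [2:1], [2:1], [2:1], [2:1], [2:1], [2:1], [2:2]]


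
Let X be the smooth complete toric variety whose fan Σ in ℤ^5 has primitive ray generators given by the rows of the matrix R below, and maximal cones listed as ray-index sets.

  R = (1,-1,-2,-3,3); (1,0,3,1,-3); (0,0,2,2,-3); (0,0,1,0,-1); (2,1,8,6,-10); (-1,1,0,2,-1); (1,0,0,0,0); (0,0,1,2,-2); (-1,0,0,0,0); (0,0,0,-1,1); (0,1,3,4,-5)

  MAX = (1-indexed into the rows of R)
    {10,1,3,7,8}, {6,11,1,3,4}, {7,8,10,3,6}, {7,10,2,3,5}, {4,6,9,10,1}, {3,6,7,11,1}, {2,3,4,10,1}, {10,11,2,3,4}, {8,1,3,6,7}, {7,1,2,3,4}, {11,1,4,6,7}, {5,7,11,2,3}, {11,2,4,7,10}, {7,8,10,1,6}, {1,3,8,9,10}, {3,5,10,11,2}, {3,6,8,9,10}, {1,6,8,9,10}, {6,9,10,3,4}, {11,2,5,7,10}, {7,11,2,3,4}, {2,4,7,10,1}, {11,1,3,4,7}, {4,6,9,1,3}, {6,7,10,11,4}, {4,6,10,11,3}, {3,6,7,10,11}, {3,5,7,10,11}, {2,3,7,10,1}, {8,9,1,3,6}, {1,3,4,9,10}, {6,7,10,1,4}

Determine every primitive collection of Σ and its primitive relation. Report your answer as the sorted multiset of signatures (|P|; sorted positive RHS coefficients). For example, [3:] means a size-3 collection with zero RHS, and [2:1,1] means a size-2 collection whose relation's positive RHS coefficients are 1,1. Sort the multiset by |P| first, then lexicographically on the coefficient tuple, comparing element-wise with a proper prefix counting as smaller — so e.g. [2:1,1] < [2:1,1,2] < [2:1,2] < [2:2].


Minimal non-faces — 18 found among 11 rays, 32 max cones:

  P={7,9}:  v_{7} + v_{9} = 0  so sig = [2:]
  P={4,8}:  v_{4} + v_{8} = v_{3}  so sig = [2:1]
  P={2,6}:  v_{2} + v_{6} = v_{10} + v_{11}  so sig = [2:1,1]
  P={2,9}:  v_{2} + v_{9} = v_{3} + v_{4} + v_{10}  so sig = [2:1,1,1]
  P={9,11}:  v_{9} + v_{11} = v_{3} + v_{4} + v_{6}  so sig = [2:1,1,1]
  P={5,9}:  v_{5} + v_{9} = v_{2} + v_{3} + v_{10} + v_{11}  so sig = [2:1,1,1,1]
  P={1,5}:  v_{1} + v_{5} = v_{2} + v_{3} + v_{4} + 2·v_{7}  so sig = [2:1,1,1,2]
  P={2,8}:  v_{2} + v_{8} = 2·v_{3} + v_{7} + v_{10}  so sig = [2:1,1,2]
  P={8,11}:  v_{8} + v_{11} = 2·v_{3} + v_{6} + v_{7}  so sig = [2:1,1,2]
  P={5,6}:  v_{5} + v_{6} = v_{3} + v_{7} + 2·v_{10} + 2·v_{11}  so sig = [2:1,1,2,2]
  P={4,5}:  v_{4} + v_{5} = 2·v_{2} + v_{11}  so sig = [2:1,2]
  P={5,8}:  v_{5} + v_{8} = 3·v_{3} + 2·v_{7} + 2·v_{10} + v_{11}  so sig = [2:1,2,2,3]
  P={1,10,11}:  v_{1} + v_{10} + v_{11} = v_{4} + v_{7}  so sig = [3:1,1]
  P={1,2,11}:  v_{1} + v_{2} + v_{11} = v_{3} + 2·v_{4} + 2·v_{7}  so sig = [3:1,2,2]
  P={1,3,6,10}:  v_{1} + v_{3} + v_{6} + v_{10} = 0  so sig = [4:]
  P={3,4,6,7}:  v_{3} + v_{4} + v_{6} + v_{7} = v_{11}  so sig = [4:1]
  P={3,4,7,10}:  v_{3} + v_{4} + v_{7} + v_{10} = v_{2}  so sig = [4:1]
  P={2,3,7,10,11}:  v_{2} + v_{3} + v_{7} + v_{10} + v_{11} = v_{5}  so sig = [5:1]

Sorted signature multiset PRS(X):
    |P|=2: 12 collections, coeffs (), (1), (1,1), (1,1,1), (1,1,1), (1,1,1,1), (1,1,1,2), (1,1,2), (1,1,2), (1,1,2,2), (1,2), (1,2,2,3)
    |P|=3: 2 collections, coeffs (1,1), (1,2,2)
    |P|=4: 3 collections, coeffs (), (1), (1)
    |P|=5: 1 collection, coeffs (1)


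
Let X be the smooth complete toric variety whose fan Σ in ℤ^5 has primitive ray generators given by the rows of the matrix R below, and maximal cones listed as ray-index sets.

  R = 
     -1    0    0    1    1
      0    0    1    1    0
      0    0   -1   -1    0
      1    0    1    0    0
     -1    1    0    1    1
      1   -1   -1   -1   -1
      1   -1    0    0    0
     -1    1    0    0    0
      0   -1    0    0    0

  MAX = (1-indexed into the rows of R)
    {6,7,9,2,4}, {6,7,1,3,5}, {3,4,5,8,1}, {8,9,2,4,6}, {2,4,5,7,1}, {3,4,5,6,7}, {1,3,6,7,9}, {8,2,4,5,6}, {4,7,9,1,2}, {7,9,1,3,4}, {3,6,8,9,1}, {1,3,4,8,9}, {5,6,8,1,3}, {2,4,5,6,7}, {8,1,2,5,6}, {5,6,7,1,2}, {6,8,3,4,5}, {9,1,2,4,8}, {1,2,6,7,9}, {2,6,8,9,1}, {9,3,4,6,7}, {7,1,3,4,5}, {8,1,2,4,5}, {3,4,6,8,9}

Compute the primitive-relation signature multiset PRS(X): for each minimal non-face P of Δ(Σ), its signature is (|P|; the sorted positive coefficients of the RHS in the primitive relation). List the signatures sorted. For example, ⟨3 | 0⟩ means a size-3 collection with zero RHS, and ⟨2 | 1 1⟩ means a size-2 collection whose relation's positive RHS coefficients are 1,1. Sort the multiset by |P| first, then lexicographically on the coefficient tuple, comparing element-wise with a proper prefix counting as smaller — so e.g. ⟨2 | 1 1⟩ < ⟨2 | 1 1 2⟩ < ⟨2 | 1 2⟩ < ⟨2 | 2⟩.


Minimal non-faces — 4 found among 9 rays, 24 max cones:

  P = {2,3}:  v_{2} + v_{3} = 0 ; sig = ⟨2 | 0⟩
  P = {7,8}:  v_{7} + v_{8} = 0 ; sig = ⟨2 | 0⟩
  P = {5,9}:  v_{5} + v_{9} = v_{1} ; sig = ⟨2 | 1⟩
  P = {1,4,6}:  v_{1} + v_{4} + v_{6} = v_{7} ; sig = ⟨3 | 1⟩

Sorted signature multiset PRS(X):
    |P|=2: 3 collections, coeffs (), (), (1)
    |P|=3: 1 collection, coeffs (1)


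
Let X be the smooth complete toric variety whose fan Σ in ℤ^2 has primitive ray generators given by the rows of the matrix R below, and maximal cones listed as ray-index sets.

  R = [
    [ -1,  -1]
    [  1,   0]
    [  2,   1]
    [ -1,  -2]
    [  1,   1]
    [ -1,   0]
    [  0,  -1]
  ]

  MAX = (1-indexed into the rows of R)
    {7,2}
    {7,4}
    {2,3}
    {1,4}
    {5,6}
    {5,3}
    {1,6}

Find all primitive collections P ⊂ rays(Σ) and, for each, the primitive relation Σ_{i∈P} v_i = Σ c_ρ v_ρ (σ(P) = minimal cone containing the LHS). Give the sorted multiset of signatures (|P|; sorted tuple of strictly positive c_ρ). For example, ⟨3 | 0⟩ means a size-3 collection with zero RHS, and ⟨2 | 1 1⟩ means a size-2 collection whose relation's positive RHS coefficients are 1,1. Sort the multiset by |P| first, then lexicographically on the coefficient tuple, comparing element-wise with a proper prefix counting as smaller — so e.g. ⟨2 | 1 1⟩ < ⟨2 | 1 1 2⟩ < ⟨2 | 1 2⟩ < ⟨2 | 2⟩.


14 collections generate NE(X_Σ); each relation:

  • {1,5}:  v_{1} + v_{5} = 0  so sig = ⟨2 | 0⟩
  • {2,6}:  v_{2} + v_{6} = 0  so sig = ⟨2 | 0⟩
  • {1,2}:  v_{1} + v_{2} = v_{7}  so sig = ⟨2 | 1⟩
  • {1,3}:  v_{1} + v_{3} = v_{2}  so sig = ⟨2 | 1⟩
  • {1,7}:  v_{1} + v_{7} = v_{4}  so sig = ⟨2 | 1⟩
  • {2,5}:  v_{2} + v_{5} = v_{3}  so sig = ⟨2 | 1⟩
  • {3,6}:  v_{3} + v_{6} = v_{5}  so sig = ⟨2 | 1⟩
  • {4,5}:  v_{4} + v_{5} = v_{7}  so sig = ⟨2 | 1⟩
  • {5,7}:  v_{5} + v_{7} = v_{2}  so sig = ⟨2 | 1⟩
  • {6,7}:  v_{6} + v_{7} = v_{1}  so sig = ⟨2 | 1⟩
  • {3,4}:  v_{3} + v_{4} = v_{2} + v_{7}  so sig = ⟨2 | 1 1⟩
  • {2,4}:  v_{2} + v_{4} = 2·v_{7}  so sig = ⟨2 | 2⟩
  • {3,7}:  v_{3} + v_{7} = 2·v_{2}  so sig = ⟨2 | 2⟩
  • {4,6}:  v_{4} + v_{6} = 2·v_{1}  so sig = ⟨2 | 2⟩

so the primitive-relation signature multiset is
    |P|=2: 14 collections, coeffs (), (), (1), (1), (1), (1), (1), (1), (1), (1), (1,1), (2), (2), (2)


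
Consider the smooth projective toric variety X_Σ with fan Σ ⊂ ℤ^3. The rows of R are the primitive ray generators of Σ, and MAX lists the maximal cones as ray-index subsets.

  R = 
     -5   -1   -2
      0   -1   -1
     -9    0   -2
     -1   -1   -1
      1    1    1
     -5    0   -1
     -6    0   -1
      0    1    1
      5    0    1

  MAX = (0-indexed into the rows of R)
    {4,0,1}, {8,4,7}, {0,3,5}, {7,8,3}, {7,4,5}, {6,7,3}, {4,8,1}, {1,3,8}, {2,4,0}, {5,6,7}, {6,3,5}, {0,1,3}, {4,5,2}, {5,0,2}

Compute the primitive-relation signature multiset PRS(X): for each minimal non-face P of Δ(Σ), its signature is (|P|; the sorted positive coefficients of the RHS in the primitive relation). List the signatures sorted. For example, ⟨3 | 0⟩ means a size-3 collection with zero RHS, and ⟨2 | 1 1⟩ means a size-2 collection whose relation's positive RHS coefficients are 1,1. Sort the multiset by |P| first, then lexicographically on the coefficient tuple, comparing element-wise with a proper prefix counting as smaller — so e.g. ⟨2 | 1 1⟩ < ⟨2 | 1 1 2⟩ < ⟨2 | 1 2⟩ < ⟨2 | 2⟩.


17 collections generate NE(X_Σ); each relation:

  {1,7}:  v_{1} + v_{7} = 0  →  sig = ⟨2 | 0⟩
  {3,4}:  v_{3} + v_{4} = 0  →  sig = ⟨2 | 0⟩
  {5,8}:  v_{5} + v_{8} = 0  →  sig = ⟨2 | 0⟩
  {0,7}:  v_{0} + v_{7} = v_{5}  →  sig = ⟨2 | 1⟩
  {0,8}:  v_{0} + v_{8} = v_{1}  →  sig = ⟨2 | 1⟩
  {1,5}:  v_{1} + v_{5} = v_{0}  →  sig = ⟨2 | 1⟩
  {1,6}:  v_{1} + v_{6} = v_{3} + v_{5}  →  sig = ⟨2 | 1 1⟩
  {2,3}:  v_{2} + v_{3} = v_{0} + v_{5}  →  sig = ⟨2 | 1 1⟩
  {2,8}:  v_{2} + v_{8} = v_{0} + v_{4}  →  sig = ⟨2 | 1 1⟩
  {4,6}:  v_{4} + v_{6} = v_{5} + v_{7}  →  sig = ⟨2 | 1 1⟩
  {6,8}:  v_{6} + v_{8} = v_{3} + v_{7}  →  sig = ⟨2 | 1 1⟩
  {0,6}:  v_{0} + v_{6} = v_{3} + 2·v_{5}  →  sig = ⟨2 | 1 2⟩
  {1,2}:  v_{1} + v_{2} = 2·v_{0} + v_{4}  →  sig = ⟨2 | 1 2⟩
  {2,7}:  v_{2} + v_{7} = v_{4} + 2·v_{5}  →  sig = ⟨2 | 1 2⟩
  {2,6}:  v_{2} + v_{6} = 3·v_{5}  →  sig = ⟨2 | 3⟩
  {0,4,5}:  v_{0} + v_{4} + v_{5} = v_{2}  →  sig = ⟨3 | 1⟩
  {3,5,7}:  v_{3} + v_{5} + v_{7} = v_{6}  →  sig = ⟨3 | 1⟩

Sorted signature multiset PRS(X):
    |P|=2: 15 collections, coeffs (), (), (), (1), (1), (1), (1,1), (1,1), (1,1), (1,1), (1,1), (1,2), (1,2), (1,2), (3)
    |P|=3: 2 collections, coeffs (1), (1)
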